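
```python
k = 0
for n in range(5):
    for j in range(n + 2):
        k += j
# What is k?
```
Trace:
  k=0
  k=0, n=0, j=0
  k=1, n=0, j=1
  k=1, n=1, j=0
  k=2, n=1, j=1
  k=4, n=1, j=2
  k=4, n=2, j=0
  k=5, n=2, j=1
  k=7, n=2, j=2
  k=10, n=2, j=3
  k=10, n=3, j=0
  k=11, n=3, j=1
  k=13, n=3, j=2
  k=16, n=3, j=3
  k=20, n=3, j=4
  k=20, n=4, j=0
  k=21, n=4, j=1
  k=23, n=4, j=2
  k=26, n=4, j=3
  k=30, n=4, j=4
  k=35, n=4, j=5

Final answer: 35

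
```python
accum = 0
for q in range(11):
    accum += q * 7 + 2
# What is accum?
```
Trace:
  accum=0
  accum=2, q=0
  accum=11, q=1
  accum=27, q=2
  accum=50, q=3
  accum=80, q=4
  accum=117, q=5
  accum=161, q=6
  accum=212, q=7
  accum=270, q=8
  accum=335, q=9
  accum=407, q=10

Final answer: 407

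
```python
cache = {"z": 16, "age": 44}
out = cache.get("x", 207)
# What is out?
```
Trace:
  cache={'z': 16, 'age': 44}
  cache={'z': 16, 'age': 44}, out=207

Final answer: 207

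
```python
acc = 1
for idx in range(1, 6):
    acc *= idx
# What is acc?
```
Trace:
  acc=1
  acc=1, idx=1
  acc=2, idx=2
  acc=6, idx=3
  acc=24, idx=4
  acc=120, idx=5

Final answer: 120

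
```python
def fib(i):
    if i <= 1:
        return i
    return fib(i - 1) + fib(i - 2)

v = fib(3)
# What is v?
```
Call trace:
fib(i=3)
  fib(i=2)
    fib(i=1)
    -> return 1
    fib(i=0)
    -> return 0
  -> return 1
  fib(i=1)
  -> return 1
-> return 2

Final answer: 2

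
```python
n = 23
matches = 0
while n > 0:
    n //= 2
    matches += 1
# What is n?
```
Trace:
  n=23
  n=23, matches=0
  n=11, matches=1
  n=5, matches=2
  n=2, matches=3
  n=1, matches=4
  n=0, matches=5

Final answer: 0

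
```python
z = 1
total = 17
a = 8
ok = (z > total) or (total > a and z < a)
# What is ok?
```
Trace:
  z=1
  z=1, total=17
  z=1, total=17, a=8
  z=1, total=17, a=8, ok=True

Final answer: True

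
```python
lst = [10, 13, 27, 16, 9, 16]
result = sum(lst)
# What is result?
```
Trace:
  lst=[10, 13, 27, 16, 9, 16]
  lst=[10, 13, 27, 16, 9, 16], result=91

Final answer: 91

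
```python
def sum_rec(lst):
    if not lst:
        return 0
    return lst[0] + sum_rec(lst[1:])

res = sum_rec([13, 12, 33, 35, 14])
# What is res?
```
Call trace:
sum_rec(lst=[13, 12, 33, 35, 14])
  sum_rec(lst=[12, 33, 35, 14])
    sum_rec(lst=[33, 35, 14])
      sum_rec(lst=[35, 14])
        sum_rec(lst=[14])
          sum_rec(lst=[])
          -> return 0
        -> return 14
      -> return 49
    -> return 82
  -> return 94
-> return 107

Final answer: 107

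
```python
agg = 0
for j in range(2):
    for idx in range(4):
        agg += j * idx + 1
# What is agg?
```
Trace:
  agg=0
  agg=1, j=0, idx=0
  agg=2, j=0, idx=1
  agg=3, j=0, idx=2
  agg=4, j=0, idx=3
  agg=5, j=1, idx=0
  agg=7, j=1, idx=1
  agg=10, j=1, idx=2
  agg=14, j=1, idx=3

Final answer: 14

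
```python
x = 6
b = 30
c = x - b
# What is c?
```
Trace:
  x=6
  x=6, b=30
  x=6, b=30, c=-24

Final answer: -24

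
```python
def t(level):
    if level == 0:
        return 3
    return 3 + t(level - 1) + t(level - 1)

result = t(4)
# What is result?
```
Call trace (a repeated sub-call is expanded the first time; later identical calls just restate its return value):
t(level=4)
  t(level=3)
    t(level=2)
      t(level=1)
        t(level=0)
        -> return 3
        t(level=0)
        -> return 3
      -> return 9
      t(level=1) -> return 9  (same call as traced above)
    -> return 21
    t(level=2) -> return 21  (same call as traced above)
  -> return 45
  t(level=3) -> return 45  (same call as traced above)
-> return 93

Final answer: 93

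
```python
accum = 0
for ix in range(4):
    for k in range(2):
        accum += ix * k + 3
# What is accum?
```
Trace:
  accum=0
  accum=3, ix=0, k=0
  accum=6, ix=0, k=1
  accum=9, ix=1, k=0
  accum=13, ix=1, k=1
  accum=16, ix=2, k=0
  accum=21, ix=2, k=1
  accum=24, ix=3, k=0
  accum=30, ix=3, k=1

Final answer: 30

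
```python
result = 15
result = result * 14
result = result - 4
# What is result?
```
Trace:
  result=15
  result=210
  result=206

Final answer: 206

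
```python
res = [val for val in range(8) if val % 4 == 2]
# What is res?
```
Trace:
  val=0
  val=1
  val=2
  val=3
  val=4
  val=5
  val=6
  val=7
  res=[2, 6]

Final answer: [2, 6]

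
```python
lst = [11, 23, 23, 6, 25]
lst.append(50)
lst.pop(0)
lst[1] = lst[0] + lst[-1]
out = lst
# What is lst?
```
Trace:
  lst=[11, 23, 23, 6, 25]
  lst=[11, 23, 23, 6, 25, 50]
  lst=[23, 23, 6, 25, 50]
  lst=[23, 73, 6, 25, 50]
  lst=[23, 73, 6, 25, 50], out=[23, 73, 6, 25, 50]

Final answer: [23, 73, 6, 25, 50]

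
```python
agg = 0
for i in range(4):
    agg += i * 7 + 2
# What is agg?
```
Trace:
  agg=0
  agg=2, i=0
  agg=11, i=1
  agg=27, i=2
  agg=50, i=3

Final answer: 50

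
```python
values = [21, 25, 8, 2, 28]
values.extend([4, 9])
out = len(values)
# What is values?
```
Trace:
  values=[21, 25, 8, 2, 28]
  values=[21, 25, 8, 2, 28, 4, 9]
  values=[21, 25, 8, 2, 28, 4, 9], out=7

Final answer: [21, 25, 8, 2, 28, 4, 9]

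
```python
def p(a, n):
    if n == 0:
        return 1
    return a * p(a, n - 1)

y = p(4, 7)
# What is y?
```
Call trace:
p(a=4, n=7)
  p(a=4, n=6)
    p(a=4, n=5)
      p(a=4, n=4)
        p(a=4, n=3)
          p(a=4, n=2)
            p(a=4, n=1)
              p(a=4, n=0)
              -> return 1
            -> return 4
          -> return 16
        -> return 64
      -> return 256
    -> return 1024
  -> return 4096
-> return 16384

Final answer: 16384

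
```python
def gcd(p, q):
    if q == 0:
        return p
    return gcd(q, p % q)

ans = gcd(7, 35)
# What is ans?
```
Call trace:
gcd(p=7, q=35)
  gcd(p=35, q=7)
    gcd(p=7, q=0)
    -> return 7
  -> return 7
-> return 7

Final answer: 7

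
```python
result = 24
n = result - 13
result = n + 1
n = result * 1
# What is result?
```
Trace:
  result=24
  result=24, n=11
  result=12, n=11
  result=12, n=12

Final answer: 12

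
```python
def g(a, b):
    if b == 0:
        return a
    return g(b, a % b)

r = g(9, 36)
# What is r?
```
Call trace:
g(a=9, b=36)
  g(a=36, b=9)
    g(a=9, b=0)
    -> return 9
  -> return 9
-> return 9

Final answer: 9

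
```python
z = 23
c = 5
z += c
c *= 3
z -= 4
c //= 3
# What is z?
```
Trace:
  z=23
  z=23, c=5
  z=28, c=5
  z=28, c=15
  z=24, c=15
  z=24, c=5

Final answer: 24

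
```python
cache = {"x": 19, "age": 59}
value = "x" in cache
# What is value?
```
Trace:
  cache={'x': 19, 'age': 59}
  cache={'x': 19, 'age': 59}, value=True

Final answer: True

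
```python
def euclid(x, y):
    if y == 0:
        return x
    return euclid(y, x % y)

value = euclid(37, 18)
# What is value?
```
Call trace:
euclid(x=37, y=18)
  euclid(x=18, y=1)
    euclid(x=1, y=0)
    -> return 1
  -> return 1
-> return 1

Final answer: 1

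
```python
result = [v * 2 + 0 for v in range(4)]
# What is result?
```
Trace:
  v=0
  v=1
  v=2
  v=3
  result=[0, 2, 4, 6]

Final answer: [0, 2, 4, 6]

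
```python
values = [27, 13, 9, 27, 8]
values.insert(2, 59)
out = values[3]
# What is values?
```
Trace:
  values=[27, 13, 9, 27, 8]
  values=[27, 13, 59, 9, 27, 8]
  values=[27, 13, 59, 9, 27, 8], out=9

Final answer: [27, 13, 59, 9, 27, 8]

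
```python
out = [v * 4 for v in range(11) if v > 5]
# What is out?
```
Trace:
  v=0
  v=1
  v=2
  v=3
  v=4
  v=5
  v=6
  v=7
  v=8
  v=9
  v=10
  out=[24, 28, 32, 36, 40]

Final answer: [24, 28, 32, 36, 40]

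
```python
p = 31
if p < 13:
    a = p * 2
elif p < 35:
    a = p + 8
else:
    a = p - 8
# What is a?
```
Trace:
  p=31
  p=31, a=39

Final answer: 39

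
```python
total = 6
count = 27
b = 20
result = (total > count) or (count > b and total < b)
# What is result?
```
Trace:
  total=6
  total=6, count=27
  total=6, count=27, b=20
  total=6, count=27, b=20, result=True

Final answer: True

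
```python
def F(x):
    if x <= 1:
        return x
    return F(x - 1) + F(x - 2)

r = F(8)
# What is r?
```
Call trace (a repeated sub-call is expanded the first time; later identical calls just restate its return value):
F(x=8)
  F(x=7)
    F(x=6)
      F(x=5)
        F(x=4)
          F(x=3)
            F(x=2)
              F(x=1)
              -> return 1
              F(x=0)
              -> return 0
            -> return 1
            F(x=1)
            -> return 1
          -> return 2
          F(x=2) -> return 1  (same call as traced above)
        -> return 3
        F(x=3) -> return 2  (same call as traced above)
      -> return 5
      F(x=4) -> return 3  (same call as traced above)
    -> return 8
    F(x=5) -> return 5  (same call as traced above)
  -> return 13
  F(x=6) -> return 8  (same call as traced above)
-> return 21

Final answer: 21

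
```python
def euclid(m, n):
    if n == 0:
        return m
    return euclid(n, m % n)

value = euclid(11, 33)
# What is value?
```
Call trace:
euclid(m=11, n=33)
  euclid(m=33, n=11)
    euclid(m=11, n=0)
    -> return 11
  -> return 11
-> return 11

Final answer: 11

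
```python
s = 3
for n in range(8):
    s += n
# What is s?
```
Trace:
  s=3
  s=3, n=0
  s=4, n=1
  s=6, n=2
  s=9, n=3
  s=13, n=4
  s=18, n=5
  s=24, n=6
  s=31, n=7

Final answer: 31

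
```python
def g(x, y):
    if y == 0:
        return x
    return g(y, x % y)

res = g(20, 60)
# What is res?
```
Call trace:
g(x=20, y=60)
  g(x=60, y=20)
    g(x=20, y=0)
    -> return 20
  -> return 20
-> return 20

Final answer: 20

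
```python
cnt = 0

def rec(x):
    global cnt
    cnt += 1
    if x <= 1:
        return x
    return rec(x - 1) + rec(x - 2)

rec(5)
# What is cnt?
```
Call trace (a repeated sub-call is expanded the first time; later identical calls just restate its return value):
rec(x=5)
  rec(x=4)
    rec(x=3)
      rec(x=2)
        rec(x=1)
        -> return 1
        rec(x=0)
        -> return 0
      -> return 1
      rec(x=1)
      -> return 1
    -> return 2
    rec(x=2) -> return 1  (same call as traced above)
  -> return 3
  rec(x=3) -> return 2  (same call as traced above)
-> return 5

cnt is incremented once per call, so count the calls in each subtree. Let C(x) = number of calls made by rec(x).
C(0) = C(1) = 1 (base case, no recursion); C(x) = 1 + C(x - 1) + C(x - 2) otherwise.
C(2) = 1 + C(1) + C(0) = 1 + 1 + 1 = 3
C(3) = 1 + C(2) + C(1) = 1 + 3 + 1 = 5
C(4) = 1 + C(3) + C(2) = 1 + 5 + 3 = 9
C(5) = 1 + C(4) + C(3) = 1 + 9 + 5 = 15
cnt = C(5) = 15

Final answer: 15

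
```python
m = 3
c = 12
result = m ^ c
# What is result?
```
Trace:
  m=3
  m=3, c=12
  m=3, c=12, result=15

Final answer: 15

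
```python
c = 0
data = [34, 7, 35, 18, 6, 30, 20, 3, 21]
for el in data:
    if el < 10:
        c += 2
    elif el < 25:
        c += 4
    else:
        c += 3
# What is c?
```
Trace:
  c=0
  c=3, el=34
  c=5, el=7
  c=8, el=35
  c=12, el=18
  c=14, el=6
  c=17, el=30
  c=21, el=20
  c=23, el=3
  c=27, el=21

Final answer: 27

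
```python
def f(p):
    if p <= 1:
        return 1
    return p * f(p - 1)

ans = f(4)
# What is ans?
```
Call trace:
f(p=4)
  f(p=3)
    f(p=2)
      f(p=1)
      -> return 1
    -> return 2
  -> return 6
-> return 24

Final answer: 24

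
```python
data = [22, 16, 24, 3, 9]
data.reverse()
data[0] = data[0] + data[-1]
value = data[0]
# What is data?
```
Trace:
  data=[22, 16, 24, 3, 9]
  data=[9, 3, 24, 16, 22]
  data=[31, 3, 24, 16, 22]
  data=[31, 3, 24, 16, 22], value=31

Final answer: [31, 3, 24, 16, 22]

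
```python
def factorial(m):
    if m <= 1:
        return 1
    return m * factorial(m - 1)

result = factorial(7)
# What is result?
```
Call trace:
factorial(m=7)
  factorial(m=6)
    factorial(m=5)
      factorial(m=4)
        factorial(m=3)
          factorial(m=2)
            factorial(m=1)
            -> return 1
          -> return 2
        -> return 6
      -> return 24
    -> return 120
  -> return 720
-> return 5040

Final answer: 5040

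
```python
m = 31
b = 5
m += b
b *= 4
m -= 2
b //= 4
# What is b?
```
Trace:
  m=31
  m=31, b=5
  m=36, b=5
  m=36, b=20
  m=34, b=20
  m=34, b=5

Final answer: 5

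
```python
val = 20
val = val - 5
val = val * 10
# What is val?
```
Trace:
  val=20
  val=15
  val=150

Final answer: 150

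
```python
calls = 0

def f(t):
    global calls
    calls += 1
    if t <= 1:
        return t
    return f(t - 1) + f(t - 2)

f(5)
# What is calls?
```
Call trace (a repeated sub-call is expanded the first time; later identical calls just restate its return value):
f(t=5)
  f(t=4)
    f(t=3)
      f(t=2)
        f(t=1)
        -> return 1
        f(t=0)
        -> return 0
      -> return 1
      f(t=1)
      -> return 1
    -> return 2
    f(t=2) -> return 1  (same call as traced above)
  -> return 3
  f(t=3) -> return 2  (same call as traced above)
-> return 5

calls is incremented once per call, so count the calls in each subtree. Let C(t) = number of calls made by f(t).
C(0) = C(1) = 1 (base case, no recursion); C(t) = 1 + C(t - 1) + C(t - 2) otherwise.
C(2) = 1 + C(1) + C(0) = 1 + 1 + 1 = 3
C(3) = 1 + C(2) + C(1) = 1 + 3 + 1 = 5
C(4) = 1 + C(3) + C(2) = 1 + 5 + 3 = 9
C(5) = 1 + C(4) + C(3) = 1 + 9 + 5 = 15
calls = C(5) = 15

Final answer: 15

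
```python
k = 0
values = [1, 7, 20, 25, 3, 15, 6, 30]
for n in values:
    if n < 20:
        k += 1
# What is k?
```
Trace:
  k=0
  k=1, n=1
  k=2, n=7
  k=2, n=20
  k=2, n=25
  k=3, n=3
  k=4, n=15
  k=5, n=6
  k=5, n=30

Final answer: 5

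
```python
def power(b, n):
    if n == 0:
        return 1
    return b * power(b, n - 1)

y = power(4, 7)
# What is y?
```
Call trace:
power(b=4, n=7)
  power(b=4, n=6)
    power(b=4, n=5)
      power(b=4, n=4)
        power(b=4, n=3)
          power(b=4, n=2)
            power(b=4, n=1)
              power(b=4, n=0)
              -> return 1
            -> return 4
          -> return 16
        -> return 64
      -> return 256
    -> return 1024
  -> return 4096
-> return 16384

Final answer: 16384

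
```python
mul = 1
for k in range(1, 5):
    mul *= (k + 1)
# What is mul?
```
Trace:
  mul=1
  mul=2, k=1
  mul=6, k=2
  mul=24, k=3
  mul=120, k=4

Final answer: 120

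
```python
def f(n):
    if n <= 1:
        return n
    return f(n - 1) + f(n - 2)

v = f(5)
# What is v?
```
Call trace (a repeated sub-call is expanded the first time; later identical calls just restate its return value):
f(n=5)
  f(n=4)
    f(n=3)
      f(n=2)
        f(n=1)
        -> return 1
        f(n=0)
        -> return 0
      -> return 1
      f(n=1)
      -> return 1
    -> return 2
    f(n=2) -> return 1  (same call as traced above)
  -> return 3
  f(n=3) -> return 2  (same call as traced above)
-> return 5

Final answer: 5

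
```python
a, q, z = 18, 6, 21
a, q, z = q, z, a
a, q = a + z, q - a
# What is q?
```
Trace:
  a=18, q=6, z=21
  a=6, q=21, z=18
  a=24, q=15, z=18

Final answer: 15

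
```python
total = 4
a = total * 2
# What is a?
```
Trace:
  total=4
  total=4, a=8

Final answer: 8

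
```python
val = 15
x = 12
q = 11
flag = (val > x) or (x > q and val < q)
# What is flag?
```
Trace:
  val=15
  val=15, x=12
  val=15, x=12, q=11
  val=15, x=12, q=11, flag=True

Final answer: True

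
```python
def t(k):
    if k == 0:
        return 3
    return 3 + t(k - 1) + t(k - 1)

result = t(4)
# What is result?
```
Call trace (a repeated sub-call is expanded the first time; later identical calls just restate its return value):
t(k=4)
  t(k=3)
    t(k=2)
      t(k=1)
        t(k=0)
        -> return 3
        t(k=0)
        -> return 3
      -> return 9
      t(k=1) -> return 9  (same call as traced above)
    -> return 21
    t(k=2) -> return 21  (same call as traced above)
  -> return 45
  t(k=3) -> return 45  (same call as traced above)
-> return 93

Final answer: 93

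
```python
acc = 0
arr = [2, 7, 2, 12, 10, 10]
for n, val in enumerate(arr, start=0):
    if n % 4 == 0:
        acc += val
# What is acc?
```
Trace:
  acc=0
  acc=2, n=0, val=2
  acc=2, n=1, val=7
  acc=2, n=2, val=2
  acc=2, n=3, val=12
  acc=12, n=4, val=10
  acc=12, n=5, val=10

Final answer: 12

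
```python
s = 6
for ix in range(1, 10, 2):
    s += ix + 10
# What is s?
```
Trace:
  s=6
  s=17, ix=1
  s=30, ix=3
  s=45, ix=5
  s=62, ix=7
  s=81, ix=9

Final answer: 81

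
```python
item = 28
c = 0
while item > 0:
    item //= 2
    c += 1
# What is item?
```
Trace:
  item=28
  item=28, c=0
  item=14, c=1
  item=7, c=2
  item=3, c=3
  item=1, c=4
  item=0, c=5

Final answer: 0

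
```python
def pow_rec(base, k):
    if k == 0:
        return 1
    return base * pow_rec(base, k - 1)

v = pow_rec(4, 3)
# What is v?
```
Call trace:
pow_rec(base=4, k=3)
  pow_rec(base=4, k=2)
    pow_rec(base=4, k=1)
      pow_rec(base=4, k=0)
      -> return 1
    -> return 4
  -> return 16
-> return 64

Final answer: 64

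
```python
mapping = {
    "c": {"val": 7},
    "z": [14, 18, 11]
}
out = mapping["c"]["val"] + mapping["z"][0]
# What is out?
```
Trace:
  mapping={'c': {'val': 7}, 'z': [14, 18, 11]}
  mapping={'c': {'val': 7}, 'z': [14, 18, 11]}, out=21

Final answer: 21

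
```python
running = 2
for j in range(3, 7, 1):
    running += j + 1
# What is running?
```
Trace:
  running=2
  running=6, j=3
  running=11, j=4
  running=17, j=5
  running=24, j=6

Final answer: 24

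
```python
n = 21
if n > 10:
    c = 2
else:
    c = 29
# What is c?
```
Trace:
  n=21
  n=21, c=2

Final answer: 2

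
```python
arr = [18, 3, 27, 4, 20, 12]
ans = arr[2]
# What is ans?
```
Trace:
  arr=[18, 3, 27, 4, 20, 12]
  arr=[18, 3, 27, 4, 20, 12], ans=27

Final answer: 27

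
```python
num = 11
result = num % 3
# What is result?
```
Trace:
  num=11
  num=11, result=2

Final answer: 2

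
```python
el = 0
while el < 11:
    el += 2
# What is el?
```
Trace:
  el=0
  el=2
  el=4
  el=6
  el=8
  el=10
  el=12

Final answer: 12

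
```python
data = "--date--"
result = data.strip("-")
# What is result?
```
Trace:
  data='--date--'
  data='--date--', result='date'

Final answer: 'date'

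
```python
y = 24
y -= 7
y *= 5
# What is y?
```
Trace:
  y=24
  y=17
  y=85

Final answer: 85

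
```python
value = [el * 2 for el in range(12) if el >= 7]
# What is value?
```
Trace:
  el=0
  el=1
  el=2
  el=3
  el=4
  el=5
  el=6
  el=7
  el=8
  el=9
  el=10
  el=11
  value=[14, 16, 18, 20, 22]

Final answer: [14, 16, 18, 20, 22]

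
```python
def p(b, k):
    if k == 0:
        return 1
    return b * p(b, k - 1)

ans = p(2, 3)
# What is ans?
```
Call trace:
p(b=2, k=3)
  p(b=2, k=2)
    p(b=2, k=1)
      p(b=2, k=0)
      -> return 1
    -> return 2
  -> return 4
-> return 8

Final answer: 8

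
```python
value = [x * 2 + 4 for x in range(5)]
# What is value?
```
Trace:
  x=0
  x=1
  x=2
  x=3
  x=4
  value=[4, 6, 8, 10, 12]

Final answer: [4, 6, 8, 10, 12]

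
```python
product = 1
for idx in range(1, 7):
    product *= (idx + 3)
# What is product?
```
Trace:
  product=1
  product=4, idx=1
  product=20, idx=2
  product=120, idx=3
  product=840, idx=4
  product=6720, idx=5
  product=60480, idx=6

Final answer: 60480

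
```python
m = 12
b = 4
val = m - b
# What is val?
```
Trace:
  m=12
  m=12, b=4
  m=12, b=4, val=8

Final answer: 8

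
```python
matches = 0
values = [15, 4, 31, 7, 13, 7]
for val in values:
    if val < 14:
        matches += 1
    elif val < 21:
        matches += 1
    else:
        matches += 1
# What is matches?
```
Trace:
  matches=0
  matches=1, val=15
  matches=2, val=4
  matches=3, val=31
  matches=4, val=7
  matches=5, val=13
  matches=6, val=7

Final answer: 6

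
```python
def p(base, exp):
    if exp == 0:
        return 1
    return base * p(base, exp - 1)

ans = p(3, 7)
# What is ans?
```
Call trace:
p(base=3, exp=7)
  p(base=3, exp=6)
    p(base=3, exp=5)
      p(base=3, exp=4)
        p(base=3, exp=3)
          p(base=3, exp=2)
            p(base=3, exp=1)
              p(base=3, exp=0)
              -> return 1
            -> return 3
          -> return 9
        -> return 27
      -> return 81
    -> return 243
  -> return 729
-> return 2187

Final answer: 2187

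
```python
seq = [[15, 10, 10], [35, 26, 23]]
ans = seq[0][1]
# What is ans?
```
Trace:
  seq=[[15, 10, 10], [35, 26, 23]]
  seq=[[15, 10, 10], [35, 26, 23]], ans=10

Final answer: 10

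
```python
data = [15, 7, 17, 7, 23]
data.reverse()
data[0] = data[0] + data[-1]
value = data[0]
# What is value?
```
Trace:
  data=[15, 7, 17, 7, 23]
  data=[23, 7, 17, 7, 15]
  data=[38, 7, 17, 7, 15]
  data=[38, 7, 17, 7, 15], value=38

Final answer: 38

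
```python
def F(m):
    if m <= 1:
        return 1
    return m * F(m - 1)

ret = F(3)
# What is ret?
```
Call trace:
F(m=3)
  F(m=2)
    F(m=1)
    -> return 1
  -> return 2
-> return 6

Final answer: 6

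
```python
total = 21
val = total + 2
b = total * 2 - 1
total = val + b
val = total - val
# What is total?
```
Trace:
  total=21
  total=21, val=23
  total=21, val=23, b=41
  total=64, val=23, b=41
  total=64, val=41, b=41

Final answer: 64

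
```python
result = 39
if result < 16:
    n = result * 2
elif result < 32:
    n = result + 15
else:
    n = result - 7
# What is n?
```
Trace:
  result=39
  result=39, n=32

Final answer: 32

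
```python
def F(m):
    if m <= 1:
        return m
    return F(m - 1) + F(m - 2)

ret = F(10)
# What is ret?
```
Call trace (a repeated sub-call is expanded the first time; later identical calls just restate its return value):
F(m=10)
  F(m=9)
    F(m=8)
      F(m=7)
        F(m=6)
          F(m=5)
            F(m=4)
              F(m=3)
                F(m=2)
                  F(m=1)
                  -> return 1
                  F(m=0)
                  -> return 0
                -> return 1
                F(m=1)
                -> return 1
              -> return 2
              F(m=2) -> return 1  (same call as traced above)
            -> return 3
            F(m=3) -> return 2  (same call as traced above)
          -> return 5
          F(m=4) -> return 3  (same call as traced above)
        -> return 8
        F(m=5) -> return 5  (same call as traced above)
      -> return 13
      F(m=6) -> return 8  (same call as traced above)
    -> return 21
    F(m=7) -> return 13  (same call as traced above)
  -> return 34
  F(m=8) -> return 21  (same call as traced above)
-> return 55

Final answer: 55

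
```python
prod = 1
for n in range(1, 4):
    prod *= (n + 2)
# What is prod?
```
Trace:
  prod=1
  prod=3, n=1
  prod=12, n=2
  prod=60, n=3

Final answer: 60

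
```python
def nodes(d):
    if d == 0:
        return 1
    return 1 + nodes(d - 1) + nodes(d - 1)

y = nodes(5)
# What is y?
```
Call trace (a repeated sub-call is expanded the first time; later identical calls just restate its return value):
nodes(d=5)
  nodes(d=4)
    nodes(d=3)
      nodes(d=2)
        nodes(d=1)
          nodes(d=0)
          -> return 1
          nodes(d=0)
          -> return 1
        -> return 3
        nodes(d=1) -> return 3  (same call as traced above)
      -> return 7
      nodes(d=2) -> return 7  (same call as traced above)
    -> return 15
    nodes(d=3) -> return 15  (same call as traced above)
  -> return 31
  nodes(d=4) -> return 31  (same call as traced above)
-> return 63

Final answer: 63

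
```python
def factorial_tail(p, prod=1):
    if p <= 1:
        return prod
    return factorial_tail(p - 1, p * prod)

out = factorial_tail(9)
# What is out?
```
Call trace:
factorial_tail(p=9, prod=1)
  factorial_tail(p=8, prod=9)
    factorial_tail(p=7, prod=72)
      factorial_tail(p=6, prod=504)
        factorial_tail(p=5, prod=3024)
          factorial_tail(p=4, prod=15120)
            factorial_tail(p=3, prod=60480)
              factorial_tail(p=2, prod=181440)
                factorial_tail(p=1, prod=362880)
                -> return 362880
              -> return 362880
            -> return 362880
          -> return 362880
        -> return 362880
      -> return 362880
    -> return 362880
  -> return 362880
-> return 362880

Final answer: 362880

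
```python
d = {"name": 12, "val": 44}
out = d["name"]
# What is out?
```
Trace:
  d={'name': 12, 'val': 44}
  d={'name': 12, 'val': 44}, out=12

Final answer: 12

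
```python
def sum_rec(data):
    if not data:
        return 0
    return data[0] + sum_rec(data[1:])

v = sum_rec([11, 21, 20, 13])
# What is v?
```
Call trace:
sum_rec(data=[11, 21, 20, 13])
  sum_rec(data=[21, 20, 13])
    sum_rec(data=[20, 13])
      sum_rec(data=[13])
        sum_rec(data=[])
        -> return 0
      -> return 13
    -> return 33
  -> return 54
-> return 65

Final answer: 65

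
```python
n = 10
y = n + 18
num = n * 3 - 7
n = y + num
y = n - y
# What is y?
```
Trace:
  n=10
  n=10, y=28
  n=10, y=28, num=23
  n=51, y=28, num=23
  n=51, y=23, num=23

Final answer: 23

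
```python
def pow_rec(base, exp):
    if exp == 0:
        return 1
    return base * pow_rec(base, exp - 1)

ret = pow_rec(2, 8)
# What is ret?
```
Call trace:
pow_rec(base=2, exp=8)
  pow_rec(base=2, exp=7)
    pow_rec(base=2, exp=6)
      pow_rec(base=2, exp=5)
        pow_rec(base=2, exp=4)
          pow_rec(base=2, exp=3)
            pow_rec(base=2, exp=2)
              pow_rec(base=2, exp=1)
                pow_rec(base=2, exp=0)
                -> return 1
              -> return 2
            -> return 4
          -> return 8
        -> return 16
      -> return 32
    -> return 64
  -> return 128
-> return 256

Final answer: 256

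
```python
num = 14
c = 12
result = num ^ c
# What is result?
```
Trace:
  num=14
  num=14, c=12
  num=14, c=12, result=2

Final answer: 2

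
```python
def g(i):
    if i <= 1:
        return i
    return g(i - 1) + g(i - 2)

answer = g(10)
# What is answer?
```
Call trace (a repeated sub-call is expanded the first time; later identical calls just restate its return value):
g(i=10)
  g(i=9)
    g(i=8)
      g(i=7)
        g(i=6)
          g(i=5)
            g(i=4)
              g(i=3)
                g(i=2)
                  g(i=1)
                  -> return 1
                  g(i=0)
                  -> return 0
                -> return 1
                g(i=1)
                -> return 1
              -> return 2
              g(i=2) -> return 1  (same call as traced above)
            -> return 3
            g(i=3) -> return 2  (same call as traced above)
          -> return 5
          g(i=4) -> return 3  (same call as traced above)
        -> return 8
        g(i=5) -> return 5  (same call as traced above)
      -> return 13
      g(i=6) -> return 8  (same call as traced above)
    -> return 21
    g(i=7) -> return 13  (same call as traced above)
  -> return 34
  g(i=8) -> return 21  (same call as traced above)
-> return 55

Final answer: 55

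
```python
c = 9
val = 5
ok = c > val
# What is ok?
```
Trace:
  c=9
  c=9, val=5
  c=9, val=5, ok=True

Final answer: True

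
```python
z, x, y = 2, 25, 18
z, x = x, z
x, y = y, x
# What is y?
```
Trace:
  z=2, x=25, y=18
  z=25, x=2, y=18
  z=25, x=18, y=2

Final answer: 2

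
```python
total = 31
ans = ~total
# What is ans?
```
Trace:
  total=31
  total=31, ans=-32

Final answer: -32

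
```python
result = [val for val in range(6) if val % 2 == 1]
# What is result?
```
Trace:
  val=0
  val=1
  val=2
  val=3
  val=4
  val=5
  result=[1, 3, 5]

Final answer: [1, 3, 5]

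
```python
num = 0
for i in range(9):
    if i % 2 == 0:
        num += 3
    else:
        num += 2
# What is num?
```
Trace:
  num=0
  num=3, i=0
  num=5, i=1
  num=8, i=2
  num=10, i=3
  num=13, i=4
  num=15, i=5
  num=18, i=6
  num=20, i=7
  num=23, i=8

Final answer: 23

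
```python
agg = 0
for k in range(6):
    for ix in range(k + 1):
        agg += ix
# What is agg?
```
Trace:
  agg=0
  agg=0, k=0, ix=0
  agg=0, k=1, ix=0
  agg=1, k=1, ix=1
  agg=1, k=2, ix=0
  agg=2, k=2, ix=1
  agg=4, k=2, ix=2
  agg=4, k=3, ix=0
  agg=5, k=3, ix=1
  agg=7, k=3, ix=2
  agg=10, k=3, ix=3
  agg=10, k=4, ix=0
  agg=11, k=4, ix=1
  agg=13, k=4, ix=2
  agg=16, k=4, ix=3
  agg=20, k=4, ix=4
  agg=20, k=5, ix=0
  agg=21, k=5, ix=1
  agg=23, k=5, ix=2
  agg=26, k=5, ix=3
  agg=30, k=5, ix=4
  agg=35, k=5, ix=5

Final answer: 35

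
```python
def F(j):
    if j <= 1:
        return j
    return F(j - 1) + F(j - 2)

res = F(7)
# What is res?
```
Call trace (a repeated sub-call is expanded the first time; later identical calls just restate its return value):
F(j=7)
  F(j=6)
    F(j=5)
      F(j=4)
        F(j=3)
          F(j=2)
            F(j=1)
            -> return 1
            F(j=0)
            -> return 0
          -> return 1
          F(j=1)
          -> return 1
        -> return 2
        F(j=2) -> return 1  (same call as traced above)
      -> return 3
      F(j=3) -> return 2  (same call as traced above)
    -> return 5
    F(j=4) -> return 3  (same call as traced above)
  -> return 8
  F(j=5) -> return 5  (same call as traced above)
-> return 13

Final answer: 13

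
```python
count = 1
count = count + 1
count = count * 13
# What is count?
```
Trace:
  count=1
  count=2
  count=26

Final answer: 26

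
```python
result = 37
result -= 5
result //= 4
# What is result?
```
Trace:
  result=37
  result=32
  result=8

Final answer: 8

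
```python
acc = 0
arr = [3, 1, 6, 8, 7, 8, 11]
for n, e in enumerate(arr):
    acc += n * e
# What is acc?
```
Trace:
  acc=0
  acc=0, n=0, e=3
  acc=1, n=1, e=1
  acc=13, n=2, e=6
  acc=37, n=3, e=8
  acc=65, n=4, e=7
  acc=105, n=5, e=8
  acc=171, n=6, e=11

Final answer: 171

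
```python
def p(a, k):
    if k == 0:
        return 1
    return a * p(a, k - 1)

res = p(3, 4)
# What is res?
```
Call trace:
p(a=3, k=4)
  p(a=3, k=3)
    p(a=3, k=2)
      p(a=3, k=1)
        p(a=3, k=0)
        -> return 1
      -> return 3
    -> return 9
  -> return 27
-> return 81

Final answer: 81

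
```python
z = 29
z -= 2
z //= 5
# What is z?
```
Trace:
  z=29
  z=27
  z=5

Final answer: 5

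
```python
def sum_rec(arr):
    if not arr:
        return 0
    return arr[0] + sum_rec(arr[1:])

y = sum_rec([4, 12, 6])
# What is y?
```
Call trace:
sum_rec(arr=[4, 12, 6])
  sum_rec(arr=[12, 6])
    sum_rec(arr=[6])
      sum_rec(arr=[])
      -> return 0
    -> return 6
  -> return 18
-> return 22

Final answer: 22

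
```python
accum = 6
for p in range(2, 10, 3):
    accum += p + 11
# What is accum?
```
Trace:
  accum=6
  accum=19, p=2
  accum=35, p=5
  accum=54, p=8

Final answer: 54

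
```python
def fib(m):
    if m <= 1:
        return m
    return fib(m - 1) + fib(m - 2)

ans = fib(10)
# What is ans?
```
Call trace (a repeated sub-call is expanded the first time; later identical calls just restate its return value):
fib(m=10)
  fib(m=9)
    fib(m=8)
      fib(m=7)
        fib(m=6)
          fib(m=5)
            fib(m=4)
              fib(m=3)
                fib(m=2)
                  fib(m=1)
                  -> return 1
                  fib(m=0)
                  -> return 0
                -> return 1
                fib(m=1)
                -> return 1
              -> return 2
              fib(m=2) -> return 1  (same call as traced above)
            -> return 3
            fib(m=3) -> return 2  (same call as traced above)
          -> return 5
          fib(m=4) -> return 3  (same call as traced above)
        -> return 8
        fib(m=5) -> return 5  (same call as traced above)
      -> return 13
      fib(m=6) -> return 8  (same call as traced above)
    -> return 21
    fib(m=7) -> return 13  (same call as traced above)
  -> return 34
  fib(m=8) -> return 21  (same call as traced above)
-> return 55

Final answer: 55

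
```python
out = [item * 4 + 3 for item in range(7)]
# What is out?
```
Trace:
  item=0
  item=1
  item=2
  item=3
  item=4
  item=5
  item=6
  out=[3, 7, 11, 15, 19, 23, 27]

Final answer: [3, 7, 11, 15, 19, 23, 27]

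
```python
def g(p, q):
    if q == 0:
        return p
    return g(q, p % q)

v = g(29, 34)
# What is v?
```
Call trace:
g(p=29, q=34)
  g(p=34, q=29)
    g(p=29, q=5)
      g(p=5, q=4)
        g(p=4, q=1)
          g(p=1, q=0)
          -> return 1
        -> return 1
      -> return 1
    -> return 1
  -> return 1
-> return 1

Final answer: 1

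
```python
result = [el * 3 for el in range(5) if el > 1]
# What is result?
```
Trace:
  el=0
  el=1
  el=2
  el=3
  el=4
  result=[6, 9, 12]

Final answer: [6, 9, 12]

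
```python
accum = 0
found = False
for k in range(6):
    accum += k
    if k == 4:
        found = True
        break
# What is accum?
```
Trace:
  accum=0
  accum=0, found=False
  accum=0, found=False, k=0
  accum=1, found=False, k=1
  accum=3, found=False, k=2
  accum=6, found=False, k=3
  accum=10, found=True, k=4

Final answer: 10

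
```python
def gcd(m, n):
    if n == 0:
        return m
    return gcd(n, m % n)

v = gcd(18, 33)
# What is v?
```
Call trace:
gcd(m=18, n=33)
  gcd(m=33, n=18)
    gcd(m=18, n=15)
      gcd(m=15, n=3)
        gcd(m=3, n=0)
        -> return 3
      -> return 3
    -> return 3
  -> return 3
-> return 3

Final answer: 3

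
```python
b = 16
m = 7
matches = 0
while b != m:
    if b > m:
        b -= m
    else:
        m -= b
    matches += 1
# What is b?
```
Trace:
  b=16
  b=16, m=7
  b=16, m=7, matches=0
  b=9, m=7, matches=1
  b=2, m=7, matches=2
  b=2, m=5, matches=3
  b=2, m=3, matches=4
  b=2, m=1, matches=5
  b=1, m=1, matches=6

Final answer: 1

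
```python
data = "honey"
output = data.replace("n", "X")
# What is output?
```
Trace:
  data='honey'
  data='honey', output='hoXey'

Final answer: 'hoXey'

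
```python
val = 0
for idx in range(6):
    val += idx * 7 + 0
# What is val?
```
Trace:
  val=0
  val=0, idx=0
  val=7, idx=1
  val=21, idx=2
  val=42, idx=3
  val=70, idx=4
  val=105, idx=5

Final answer: 105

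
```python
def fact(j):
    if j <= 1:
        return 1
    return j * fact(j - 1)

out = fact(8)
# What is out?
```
Call trace:
fact(j=8)
  fact(j=7)
    fact(j=6)
      fact(j=5)
        fact(j=4)
          fact(j=3)
            fact(j=2)
              fact(j=1)
              -> return 1
            -> return 2
          -> return 6
        -> return 24
      -> return 120
    -> return 720
  -> return 5040
-> return 40320

Final answer: 40320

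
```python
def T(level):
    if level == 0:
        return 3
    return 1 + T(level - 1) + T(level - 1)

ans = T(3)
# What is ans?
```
Call trace (a repeated sub-call is expanded the first time; later identical calls just restate its return value):
T(level=3)
  T(level=2)
    T(level=1)
      T(level=0)
      -> return 3
      T(level=0)
      -> return 3
    -> return 7
    T(level=1) -> return 7  (same call as traced above)
  -> return 15
  T(level=2) -> return 15  (same call as traced above)
-> return 31

Final answer: 31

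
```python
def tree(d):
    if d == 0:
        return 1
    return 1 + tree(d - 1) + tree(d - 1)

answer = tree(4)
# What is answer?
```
Call trace (a repeated sub-call is expanded the first time; later identical calls just restate its return value):
tree(d=4)
  tree(d=3)
    tree(d=2)
      tree(d=1)
        tree(d=0)
        -> return 1
        tree(d=0)
        -> return 1
      -> return 3
      tree(d=1) -> return 3  (same call as traced above)
    -> return 7
    tree(d=2) -> return 7  (same call as traced above)
  -> return 15
  tree(d=3) -> return 15  (same call as traced above)
-> return 31

Final answer: 31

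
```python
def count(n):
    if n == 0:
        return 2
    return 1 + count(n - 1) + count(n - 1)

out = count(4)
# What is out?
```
Call trace (a repeated sub-call is expanded the first time; later identical calls just restate its return value):
count(n=4)
  count(n=3)
    count(n=2)
      count(n=1)
        count(n=0)
        -> return 2
        count(n=0)
        -> return 2
      -> return 5
      count(n=1) -> return 5  (same call as traced above)
    -> return 11
    count(n=2) -> return 11  (same call as traced above)
  -> return 23
  count(n=3) -> return 23  (same call as traced above)
-> return 47

Final answer: 47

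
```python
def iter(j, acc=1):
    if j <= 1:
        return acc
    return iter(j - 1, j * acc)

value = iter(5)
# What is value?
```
Call trace:
iter(j=5, acc=1)
  iter(j=4, acc=5)
    iter(j=3, acc=20)
      iter(j=2, acc=60)
        iter(j=1, acc=120)
        -> return 120
      -> return 120
    -> return 120
  -> return 120
-> return 120

Final answer: 120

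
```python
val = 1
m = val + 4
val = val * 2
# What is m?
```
Trace:
  val=1
  val=1, m=5
  val=2, m=5

Final answer: 5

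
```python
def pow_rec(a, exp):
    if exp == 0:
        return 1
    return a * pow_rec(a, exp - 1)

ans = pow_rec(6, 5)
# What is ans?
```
Call trace:
pow_rec(a=6, exp=5)
  pow_rec(a=6, exp=4)
    pow_rec(a=6, exp=3)
      pow_rec(a=6, exp=2)
        pow_rec(a=6, exp=1)
          pow_rec(a=6, exp=0)
          -> return 1
        -> return 6
      -> return 36
    -> return 216
  -> return 1296
-> return 7776

Final answer: 7776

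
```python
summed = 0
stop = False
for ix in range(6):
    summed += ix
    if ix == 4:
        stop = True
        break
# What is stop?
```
Trace:
  summed=0
  summed=0, stop=False
  summed=0, stop=False, ix=0
  summed=1, stop=False, ix=1
  summed=3, stop=False, ix=2
  summed=6, stop=False, ix=3
  summed=10, stop=True, ix=4

Final answer: True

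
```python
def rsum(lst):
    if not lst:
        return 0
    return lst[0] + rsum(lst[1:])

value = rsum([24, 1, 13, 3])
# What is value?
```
Call trace:
rsum(lst=[24, 1, 13, 3])
  rsum(lst=[1, 13, 3])
    rsum(lst=[13, 3])
      rsum(lst=[3])
        rsum(lst=[])
        -> return 0
      -> return 3
    -> return 16
  -> return 17
-> return 41

Final answer: 41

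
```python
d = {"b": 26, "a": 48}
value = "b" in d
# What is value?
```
Trace:
  d={'b': 26, 'a': 48}
  d={'b': 26, 'a': 48}, value=True

Final answer: True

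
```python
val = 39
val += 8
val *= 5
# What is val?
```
Trace:
  val=39
  val=47
  val=235

Final answer: 235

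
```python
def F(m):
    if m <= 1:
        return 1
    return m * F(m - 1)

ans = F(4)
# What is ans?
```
Call trace:
F(m=4)
  F(m=3)
    F(m=2)
      F(m=1)
      -> return 1
    -> return 2
  -> return 6
-> return 24

Final answer: 24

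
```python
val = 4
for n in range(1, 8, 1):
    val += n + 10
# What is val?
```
Trace:
  val=4
  val=15, n=1
  val=27, n=2
  val=40, n=3
  val=54, n=4
  val=69, n=5
  val=85, n=6
  val=102, n=7

Final answer: 102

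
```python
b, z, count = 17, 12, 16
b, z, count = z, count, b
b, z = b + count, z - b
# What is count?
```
Trace:
  b=17, z=12, count=16
  b=12, z=16, count=17
  b=29, z=4, count=17

Final answer: 17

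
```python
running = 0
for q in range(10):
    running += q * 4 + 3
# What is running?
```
Trace:
  running=0
  running=3, q=0
  running=10, q=1
  running=21, q=2
  running=36, q=3
  running=55, q=4
  running=78, q=5
  running=105, q=6
  running=136, q=7
  running=171, q=8
  running=210, q=9

Final answer: 210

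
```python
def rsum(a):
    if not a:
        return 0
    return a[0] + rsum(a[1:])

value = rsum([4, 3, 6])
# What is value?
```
Call trace:
rsum(a=[4, 3, 6])
  rsum(a=[3, 6])
    rsum(a=[6])
      rsum(a=[])
      -> return 0
    -> return 6
  -> return 9
-> return 13

Final answer: 13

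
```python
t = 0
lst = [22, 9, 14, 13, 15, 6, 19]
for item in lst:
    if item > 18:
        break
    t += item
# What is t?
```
Trace:
  t=0
  t=0, item=22

Final answer: 0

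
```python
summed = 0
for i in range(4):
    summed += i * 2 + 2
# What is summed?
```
Trace:
  summed=0
  summed=2, i=0
  summed=6, i=1
  summed=12, i=2
  summed=20, i=3

Final answer: 20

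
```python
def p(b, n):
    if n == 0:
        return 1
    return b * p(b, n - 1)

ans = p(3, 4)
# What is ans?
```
Call trace:
p(b=3, n=4)
  p(b=3, n=3)
    p(b=3, n=2)
      p(b=3, n=1)
        p(b=3, n=0)
        -> return 1
      -> return 3
    -> return 9
  -> return 27
-> return 81

Final answer: 81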